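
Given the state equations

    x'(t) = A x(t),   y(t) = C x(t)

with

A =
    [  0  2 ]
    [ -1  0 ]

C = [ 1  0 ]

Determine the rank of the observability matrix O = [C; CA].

2

CA = [[0, 2]]
Observability matrix O = [C; CA] = [[1, 0], [0, 2]]
det(O) = 1·2 - 0·0 = 2 - 0 = 2 ≠ 0, so rank(O) = 2.
rank(O) = 2 = n, so the pair (A, C) is completely observable.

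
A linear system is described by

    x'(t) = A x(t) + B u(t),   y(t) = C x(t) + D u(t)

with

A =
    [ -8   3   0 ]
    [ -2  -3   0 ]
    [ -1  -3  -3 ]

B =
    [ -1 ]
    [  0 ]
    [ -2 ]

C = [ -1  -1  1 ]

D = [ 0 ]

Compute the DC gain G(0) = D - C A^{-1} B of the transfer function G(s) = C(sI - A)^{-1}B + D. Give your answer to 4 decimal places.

-0.6667

G(0) = C(-A)^{-1}B + D = -C A^{-1} B + D.
det A = -90, so A^{-1} = (1/-90)·adj(A) = [[-1/10, -1/10, 0], [1/15, -4/15, 0], [-1/30, 3/10, -1/3]]
A^{-1} B = [1/10, -1/15, 7/10]^T
C A^{-1} B = 2/3
G(0) = D - C A^{-1} B = 0 - (2/3) = -2/3 ≈ -0.6667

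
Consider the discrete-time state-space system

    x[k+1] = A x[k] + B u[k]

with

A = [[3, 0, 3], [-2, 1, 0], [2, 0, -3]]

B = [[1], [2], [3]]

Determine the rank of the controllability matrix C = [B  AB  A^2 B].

AB = [[12], [0], [-7]]
A^2B = [[15], [-24], [45]]
Controllability matrix C = [B  AB  A^2B] = [[1, 12, 15], [2, 0, -24], [3, -7, 45]]
det(C) = 1·(0·45 - (-24)·(-7)) - 12·(2·45 - (-24)·3) + 15·(2·(-7) - 0·3) = 1·(-168) - 12·162 + 15·(-14) = -2322 ≠ 0, so rank(C) = 3.
rank(C) = 3 = n, so the pair (A, B) is completely controllable.

3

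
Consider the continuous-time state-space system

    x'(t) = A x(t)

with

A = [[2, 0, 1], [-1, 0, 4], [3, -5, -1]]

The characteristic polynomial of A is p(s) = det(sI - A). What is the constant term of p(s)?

-45

Expand det(sI - A) for the 3×3 matrix.
p(s) = s^3 - s^2 + 15s - 45.
(Check: constant term = det(-A) = (-1)^3 det A = -45; coefficient of s^2 = -tr A = -1.)
The constant term is -45.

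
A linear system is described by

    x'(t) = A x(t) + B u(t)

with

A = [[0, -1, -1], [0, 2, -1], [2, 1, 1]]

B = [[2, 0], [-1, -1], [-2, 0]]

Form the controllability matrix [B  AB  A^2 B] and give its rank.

AB = [[3, 1], [0, -2], [1, -1]]
A^2B = [[-1, 3], [-1, -3], [7, -1]]
Controllability matrix C = [B  AB  A^2B] = [[2, 0, 3, 1, -1, 3], [-1, -1, 0, -2, -1, -3], [-2, 0, 1, -1, 7, -1]]
Take the 3×3 submatrix of C formed by columns 1, 2, 3: [[2, 0, 3], [-1, -1, 0], [-2, 0, 1]]. Its determinant is 2·((-1)·1 - 0·0) - 0·((-1)·1 - 0·(-2)) + 3·((-1)·0 - (-1)·(-2)) = 2·(-1) - 0·(-1) + 3·(-2) = -8 ≠ 0.
So rank(C) ≥ 3; since C has 3 rows, rank(C) = 3.
rank(C) = 3 = n, so the pair (A, B) is completely controllable.

3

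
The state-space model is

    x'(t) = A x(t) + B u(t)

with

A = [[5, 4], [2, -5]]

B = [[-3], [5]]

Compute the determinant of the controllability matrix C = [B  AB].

68

AB = [[5], [-31]]
Controllability matrix C = [B  AB] = [[-3, 5], [5, -31]]
det(C) = (-3)·(-31) - 5·5 = 93 - 25 = 68
Since det(C) ≠ 0, rank(C) = 2 and the system is completely controllable.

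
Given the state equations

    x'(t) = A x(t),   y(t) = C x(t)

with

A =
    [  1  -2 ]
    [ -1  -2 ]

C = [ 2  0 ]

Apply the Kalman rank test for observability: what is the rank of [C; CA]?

2

CA = [[2, -4]]
Observability matrix O = [C; CA] = [[2, 0], [2, -4]]
det(O) = 2·(-4) - 0·2 = -8 - 0 = -8 ≠ 0, so rank(O) = 2.
rank(O) = 2 = n, so the pair (A, C) is completely observable.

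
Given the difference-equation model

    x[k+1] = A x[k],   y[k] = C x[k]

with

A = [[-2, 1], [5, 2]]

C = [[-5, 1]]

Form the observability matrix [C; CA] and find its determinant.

0

CA = [[15, -3]]
Observability matrix O = [C; CA] = [[-5, 1], [15, -3]]
det(O) = (-5)·(-3) - 1·15 = 15 - 15 = 0
Since det(O) = 0, rank(O) < 2 and the system is not completely observable.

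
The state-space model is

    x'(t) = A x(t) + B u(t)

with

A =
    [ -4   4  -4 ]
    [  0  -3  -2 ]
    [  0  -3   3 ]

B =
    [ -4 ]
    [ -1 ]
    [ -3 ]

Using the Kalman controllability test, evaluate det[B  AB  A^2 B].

792

AB = [[24], [9], [-6]]
A^2B = [[-36], [-15], [-45]]
Controllability matrix C = [B  AB  A^2B] = [[-4, 24, -36], [-1, 9, -15], [-3, -6, -45]]
Expanding along the first row, det(C) = (-4)·(9·(-45) - (-15)·(-6)) - 24·((-1)·(-45) - (-15)·(-3)) + (-36)·((-1)·(-6) - 9·(-3)) = (-4)·(-495) - 24·0 + (-36)·33 = 792
Since det(C) ≠ 0, rank(C) = 3 and the system is completely controllable.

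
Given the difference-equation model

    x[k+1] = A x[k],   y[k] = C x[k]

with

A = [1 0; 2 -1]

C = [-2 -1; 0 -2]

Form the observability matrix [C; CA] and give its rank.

CA = [[-4, 1], [-4, 2]]
Observability matrix O = [C; CA] = [[-2, -1], [0, -2], [-4, 1], [-4, 2]]
Take the 2×2 submatrix of O formed by rows 1, 2: [[-2, -1], [0, -2]]. Its determinant is (-2)·(-2) - (-1)·0 = 4 - 0 = 4 ≠ 0.
So rank(O) ≥ 2; since O has 2 columns, rank(O) = 2.
rank(O) = 2 = n, so the pair (A, C) is completely observable.

2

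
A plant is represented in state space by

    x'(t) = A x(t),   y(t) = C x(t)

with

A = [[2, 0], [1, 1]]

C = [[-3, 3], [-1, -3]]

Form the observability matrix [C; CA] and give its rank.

2

CA = [[-3, 3], [-5, -3]]
Observability matrix O = [C; CA] = [[-3, 3], [-1, -3], [-3, 3], [-5, -3]]
Take the 2×2 submatrix of O formed by rows 1, 2: [[-3, 3], [-1, -3]]. Its determinant is (-3)·(-3) - 3·(-1) = 9 - (-3) = 12 ≠ 0.
So rank(O) ≥ 2; since O has 2 columns, rank(O) = 2.
rank(O) = 2 = n, so the pair (A, C) is completely observable.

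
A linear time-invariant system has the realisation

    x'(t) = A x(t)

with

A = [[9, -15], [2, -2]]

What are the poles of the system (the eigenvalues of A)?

3, 4

det(sI - A) = s^2 - (tr A)s + det A, with tr A = 9 + (-2) = 7 and det A = 9·(-2) - (-15)·2 = -18 - (-30) = 12.
So p(s) = det(sI - A) = s^2 - 7s + 12.
Factor s^2 - 7s + 12: two numbers with sum 7 and product 12 are 4 and 3, so s^2 - 7s + 12 = (s - 4)(s - 3).
Hence p(s) = (s - 4) (s - 3), with roots 3, 4.
At least one eigenvalue has non-negative real part, so the system is not asymptotically stable.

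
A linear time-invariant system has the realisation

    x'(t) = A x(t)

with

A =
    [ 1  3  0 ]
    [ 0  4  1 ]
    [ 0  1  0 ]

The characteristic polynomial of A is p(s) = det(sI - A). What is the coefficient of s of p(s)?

3

Expand det(sI - A) for the 3×3 matrix.
p(s) = s^3 - 5s^2 + 3s + 1.
(Check: constant term = det(-A) = (-1)^3 det A = 1; coefficient of s^2 = -tr A = -5.)
The coefficient of s is 3.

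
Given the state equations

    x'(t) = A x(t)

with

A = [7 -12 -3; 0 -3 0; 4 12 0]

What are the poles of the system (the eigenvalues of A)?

det(sI - A) = s^3 - (tr A)s^2 + (M11 + M22 + M33)s - det A, where Mii is the 2×2 principal minor of A obtained by deleting row i and column i.
tr A = 7 + (-3) + 0 = 4; M11 = (-3)·0 - 0·12 = 0 - 0 = 0; M22 = 7·0 - (-3)·4 = 0 - (-12) = 12; M33 = 7·(-3) - (-12)·0 = -21 - 0 = -21; sum of minors = -9.
det A = 7·((-3)·0 - 0·12) - (-12)·(0·0 - 0·4) + (-3)·(0·12 - (-3)·4) = 7·0 - (-12)·0 + (-3)·12 = -36.
So p(s) = det(sI - A) = s^3 - 4s^2 - 9s + 36.
Rational-root test: any integer root divides 36. Testing small divisors, s = -3 works: p(-3) = -27 + (-36) + 27 + 36 = 0, so (s + 3) is a factor.
Dividing, p(s) = (s + 3)(s^2 - 7s + 12).
Factor s^2 - 7s + 12: two numbers with sum 7 and product 12 are 4 and 3, so s^2 - 7s + 12 = (s - 4)(s - 3).
Hence p(s) = (s - 4) (s - 3) (s + 3), with roots -3, 3, 4.
At least one eigenvalue has non-negative real part, so the system is not asymptotically stable.

-3, 3, 4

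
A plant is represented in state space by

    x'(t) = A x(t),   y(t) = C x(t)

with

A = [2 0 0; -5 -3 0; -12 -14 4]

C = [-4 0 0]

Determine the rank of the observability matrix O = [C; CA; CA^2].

1

CA = [[-8, 0, 0]]
CA^2 = [[-16, 0, 0]]
Observability matrix O = [C; CA; CA^2] = [[-4, 0, 0], [-8, 0, 0], [-16, 0, 0]]
Every row of O is a scalar multiple of row 1 = [-4, 0, 0] (multipliers 1, 2, 4), so the rows span a one-dimensional space.
O ≠ 0, hence rank(O) = 1.
rank(O) = 1 < n = 3, so the pair (A, C) is not completely observable.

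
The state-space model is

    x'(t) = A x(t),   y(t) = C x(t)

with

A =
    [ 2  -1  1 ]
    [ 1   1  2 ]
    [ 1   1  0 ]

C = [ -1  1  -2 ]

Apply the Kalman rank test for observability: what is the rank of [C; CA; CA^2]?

CA = [[-3, 0, 1]]
CA^2 = [[-5, 4, -3]]
Observability matrix O = [C; CA; CA^2] = [[-1, 1, -2], [-3, 0, 1], [-5, 4, -3]]
det(O) = (-1)·(0·(-3) - 1·4) - 1·((-3)·(-3) - 1·(-5)) + (-2)·((-3)·4 - 0·(-5)) = (-1)·(-4) - 1·14 + (-2)·(-12) = 14 ≠ 0, so rank(O) = 3.
rank(O) = 3 = n, so the pair (A, C) is completely observable.

3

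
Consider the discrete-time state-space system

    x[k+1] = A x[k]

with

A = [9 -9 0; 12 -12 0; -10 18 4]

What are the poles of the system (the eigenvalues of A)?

-3, 0, 4

det(zI - A) = z^3 - (tr A)z^2 + (M11 + M22 + M33)z - det A, where Mii is the 2×2 principal minor of A obtained by deleting row i and column i.
tr A = 9 + (-12) + 4 = 1; M11 = (-12)·4 - 0·18 = -48 - 0 = -48; M22 = 9·4 - 0·(-10) = 36 - 0 = 36; M33 = 9·(-12) - (-9)·12 = -108 - (-108) = 0; sum of minors = -12.
det A = 9·((-12)·4 - 0·18) - (-9)·(12·4 - 0·(-10)) + 0·(12·18 - (-12)·(-10)) = 9·(-48) - (-9)·48 + 0·96 = 0.
So p(z) = det(zI - A) = z^3 - z^2 - 12z.
The constant term is 0, so p(z) = z(z^2 - z - 12).
Factor z^2 - z - 12: two numbers with sum 1 and product -12 are 4 and -3, so z^2 - z - 12 = (z - 4)(z + 3).
Hence p(z) = z (z - 4) (z + 3), with roots -3, 0, 4.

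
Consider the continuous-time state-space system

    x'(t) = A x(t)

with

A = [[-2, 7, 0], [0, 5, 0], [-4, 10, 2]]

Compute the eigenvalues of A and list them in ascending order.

-2, 2, 5

det(sI - A) = s^3 - (tr A)s^2 + (M11 + M22 + M33)s - det A, where Mii is the 2×2 principal minor of A obtained by deleting row i and column i.
tr A = (-2) + 5 + 2 = 5; M11 = 5·2 - 0·10 = 10 - 0 = 10; M22 = (-2)·2 - 0·(-4) = -4 - 0 = -4; M33 = (-2)·5 - 7·0 = -10 - 0 = -10; sum of minors = -4.
det A = (-2)·(5·2 - 0·10) - 7·(0·2 - 0·(-4)) + 0·(0·10 - 5·(-4)) = (-2)·10 - 7·0 + 0·20 = -20.
So p(s) = det(sI - A) = s^3 - 5s^2 - 4s + 20.
Rational-root test: any integer root divides 20. Testing small divisors, s = -2 works: p(-2) = -8 + (-20) + 8 + 20 = 0, so (s + 2) is a factor.
Dividing, p(s) = (s + 2)(s^2 - 7s + 10).
Factor s^2 - 7s + 10: two numbers with sum 7 and product 10 are 5 and 2, so s^2 - 7s + 10 = (s - 5)(s - 2).
Hence p(s) = (s - 5) (s - 2) (s + 2), with roots -2, 2, 5.
At least one eigenvalue has non-negative real part, so the system is not asymptotically stable.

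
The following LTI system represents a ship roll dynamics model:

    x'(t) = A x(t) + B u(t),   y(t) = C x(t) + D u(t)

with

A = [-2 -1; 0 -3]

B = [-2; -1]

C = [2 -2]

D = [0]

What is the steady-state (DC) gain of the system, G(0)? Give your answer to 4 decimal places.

G(0) = C(-A)^{-1}B + D = -C A^{-1} B + D.
det A = 6, so A^{-1} = (1/6)·adj(A) = [[-1/2, 1/6], [0, -1/3]]
A^{-1} B = [5/6, 1/3]^T
C A^{-1} B = 1
G(0) = D - C A^{-1} B = 0 - (1) = -1

-1.0000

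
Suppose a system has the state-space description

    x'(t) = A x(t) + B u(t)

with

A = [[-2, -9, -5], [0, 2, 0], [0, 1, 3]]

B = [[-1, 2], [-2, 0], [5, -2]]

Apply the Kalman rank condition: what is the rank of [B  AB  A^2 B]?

AB = [[-5, 6], [-4, 0], [13, -6]]
A^2B = [[-19, 18], [-8, 0], [35, -18]]
Controllability matrix C = [B  AB  A^2B] = [[-1, 2, -5, 6, -19, 18], [-2, 0, -4, 0, -8, 0], [5, -2, 13, -6, 35, -18]]
The rows r1, r2, r3 of C are linearly dependent: r1 + 2·r2 + r3 = 0 (check each entry), so rank(C) ≤ 2.
The 2×2 minor from rows 1, 2, columns 1, 2 is (-1)·0 - 2·(-2) = 0 - (-4) = 4 ≠ 0, so rank(C) = 2.
rank(C) = 2 < n = 3, so the pair (A, B) is not completely controllable.

2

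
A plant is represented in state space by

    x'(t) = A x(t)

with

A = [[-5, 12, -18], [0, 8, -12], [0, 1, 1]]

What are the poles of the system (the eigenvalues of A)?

-5, 4, 5

det(sI - A) = s^3 - (tr A)s^2 + (M11 + M22 + M33)s - det A, where Mii is the 2×2 principal minor of A obtained by deleting row i and column i.
tr A = (-5) + 8 + 1 = 4; M11 = 8·1 - (-12)·1 = 8 - (-12) = 20; M22 = (-5)·1 - (-18)·0 = -5 - 0 = -5; M33 = (-5)·8 - 12·0 = -40 - 0 = -40; sum of minors = -25.
det A = (-5)·(8·1 - (-12)·1) - 12·(0·1 - (-12)·0) + (-18)·(0·1 - 8·0) = (-5)·20 - 12·0 + (-18)·0 = -100.
So p(s) = det(sI - A) = s^3 - 4s^2 - 25s + 100.
Rational-root test: any integer root divides 100. Testing small divisors, s = 4 works: p(4) = 64 + (-64) + (-100) + 100 = 0, so (s - 4) is a factor.
Dividing, p(s) = (s - 4)(s^2 - 25).
Factor s^2 - 25: two numbers with sum 0 and product -25 are 5 and -5, so s^2 - 25 = (s - 5)(s + 5).
Hence p(s) = (s - 5) (s - 4) (s + 5), with roots -5, 4, 5.
At least one eigenvalue has non-negative real part, so the system is not asymptotically stable.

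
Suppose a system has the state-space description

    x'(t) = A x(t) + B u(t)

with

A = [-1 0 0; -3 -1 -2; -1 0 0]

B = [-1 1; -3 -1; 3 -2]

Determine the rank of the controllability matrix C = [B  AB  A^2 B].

AB = [[1, -1], [0, 2], [1, -1]]
A^2B = [[-1, 1], [-5, 3], [-1, 1]]
Controllability matrix C = [B  AB  A^2B] = [[-1, 1, 1, -1, -1, 1], [-3, -1, 0, 2, -5, 3], [3, -2, 1, -1, -1, 1]]
Take the 3×3 submatrix of C formed by columns 1, 2, 3: [[-1, 1, 1], [-3, -1, 0], [3, -2, 1]]. Its determinant is (-1)·((-1)·1 - 0·(-2)) - 1·((-3)·1 - 0·3) + 1·((-3)·(-2) - (-1)·3) = (-1)·(-1) - 1·(-3) + 1·9 = 13 ≠ 0.
So rank(C) ≥ 3; since C has 3 rows, rank(C) = 3.
rank(C) = 3 = n, so the pair (A, B) is completely controllable.

3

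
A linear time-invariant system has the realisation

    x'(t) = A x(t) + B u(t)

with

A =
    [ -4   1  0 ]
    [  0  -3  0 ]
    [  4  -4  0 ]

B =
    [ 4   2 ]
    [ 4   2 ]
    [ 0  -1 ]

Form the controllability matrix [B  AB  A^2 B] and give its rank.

2

AB = [[-12, -6], [-12, -6], [0, 0]]
A^2B = [[36, 18], [36, 18], [0, 0]]
Controllability matrix C = [B  AB  A^2B] = [[4, 2, -12, -6, 36, 18], [4, 2, -12, -6, 36, 18], [0, -1, 0, 0, 0, 0]]
The rows r1, r2, r3 of C are linearly dependent: -r1 + r2 = 0 (check each entry), so rank(C) ≤ 2.
The 2×2 minor from rows 1, 3, columns 1, 2 is 4·(-1) - 2·0 = -4 - 0 = -4 ≠ 0, so rank(C) = 2.
rank(C) = 2 < n = 3, so the pair (A, B) is not completely controllable.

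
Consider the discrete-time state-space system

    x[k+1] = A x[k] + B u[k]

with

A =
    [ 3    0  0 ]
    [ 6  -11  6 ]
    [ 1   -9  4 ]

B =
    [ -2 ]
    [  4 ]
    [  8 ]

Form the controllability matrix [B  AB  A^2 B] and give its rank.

AB = [[-6], [-8], [-6]]
A^2B = [[-18], [16], [42]]
Controllability matrix C = [B  AB  A^2B] = [[-2, -6, -18], [4, -8, 16], [8, -6, 42]]
The rows r1, r2, r3 of C are linearly dependent: 2·r1 - 3·r2 + 2·r3 = 0 (check each entry), so rank(C) ≤ 2.
The 2×2 minor from rows 1, 2, columns 1, 2 is (-2)·(-8) - (-6)·4 = 16 - (-24) = 40 ≠ 0, so rank(C) = 2.
rank(C) = 2 < n = 3, so the pair (A, B) is not completely controllable.

2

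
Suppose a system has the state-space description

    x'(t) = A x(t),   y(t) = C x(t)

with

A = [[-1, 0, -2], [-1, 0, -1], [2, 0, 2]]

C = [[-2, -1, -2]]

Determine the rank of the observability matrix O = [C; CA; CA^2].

CA = [[-1, 0, 1]]
CA^2 = [[3, 0, 4]]
Observability matrix O = [C; CA; CA^2] = [[-2, -1, -2], [-1, 0, 1], [3, 0, 4]]
det(O) = (-2)·(0·4 - 1·0) - (-1)·((-1)·4 - 1·3) + (-2)·((-1)·0 - 0·3) = (-2)·0 - (-1)·(-7) + (-2)·0 = -7 ≠ 0, so rank(O) = 3.
rank(O) = 3 = n, so the pair (A, C) is completely observable.

3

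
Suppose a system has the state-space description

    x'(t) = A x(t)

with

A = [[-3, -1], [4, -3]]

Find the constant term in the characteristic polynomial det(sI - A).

For a 2×2 matrix, det(sI - A) = s^2 - (tr A)s + det A.
tr A = -6, det A = 13.
So p(s) = s^2 + 6s + 13.
The constant term is 13.

13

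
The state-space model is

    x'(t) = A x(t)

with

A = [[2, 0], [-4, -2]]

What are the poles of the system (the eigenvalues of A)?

det(sI - A) = s^2 - (tr A)s + det A, with tr A = 2 + (-2) = 0 and det A = 2·(-2) - 0·(-4) = -4 - 0 = -4.
So p(s) = det(sI - A) = s^2 - 4.
Factor s^2 - 4: two numbers with sum 0 and product -4 are 2 and -2, so s^2 - 4 = (s - 2)(s + 2).
Hence p(s) = (s - 2) (s + 2), with roots -2, 2.
At least one eigenvalue has non-negative real part, so the system is not asymptotically stable.

-2, 2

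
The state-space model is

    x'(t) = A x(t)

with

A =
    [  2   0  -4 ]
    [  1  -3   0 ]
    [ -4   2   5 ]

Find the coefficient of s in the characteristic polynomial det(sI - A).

-27

Expand det(sI - A) for the 3×3 matrix.
p(s) = s^3 - 4s^2 - 27s - 10.
(Check: constant term = det(-A) = (-1)^3 det A = -10; coefficient of s^2 = -tr A = -4.)
The coefficient of s is -27.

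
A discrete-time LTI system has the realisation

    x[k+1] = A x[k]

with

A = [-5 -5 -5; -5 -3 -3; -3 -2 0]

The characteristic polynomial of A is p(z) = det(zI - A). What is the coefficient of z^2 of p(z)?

Expand det(zI - A) for the 3×3 matrix.
p(z) = z^3 + 8z^2 - 31z + 20.
(Check: constant term = det(-A) = (-1)^3 det A = 20; coefficient of z^2 = -tr A = 8.)
The coefficient of z^2 is 8.

8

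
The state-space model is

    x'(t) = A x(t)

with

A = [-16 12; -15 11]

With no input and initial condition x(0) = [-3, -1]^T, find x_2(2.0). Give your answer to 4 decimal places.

1.3497

det(sI - A) = s^2 - (tr A)s + det A, with tr A = (-16) + 11 = -5 and det A = (-16)·11 - 12·(-15) = -176 - (-180) = 4.
So p(s) = det(sI - A) = s^2 + 5s + 4.
Factor s^2 + 5s + 4: two numbers with sum -5 and product 4 are -1 and -4, so s^2 + 5s + 4 = (s + 1)(s + 4).
Hence p(s) = (s + 1) (s + 4), with roots -4, -1.
The eigenvalues -4, -1 are distinct and real, so A is diagonalisable and x(t) = e^{At} x(0) = V diag(e^{λ_i t}) V^{-1} x(0), where the columns of V are the eigenvectors.
λ = -4: A - (-4)I = [[-12, 12], [-15, 15]]. Row 1 gives (-12)·v1 + 12·v2 = 0, so take v_1 = [-1, -1]^T.
λ = -1: A - (-1)I = [[-15, 12], [-15, 12]]. Row 1 gives (-15)·v1 + 12·v2 = 0, so take v_2 = [4, 5]^T.
V = [v_1 v_2] = [[-1, 4], [-1, 5]] has det V = -1, so V^{-1} = adj(V)/det V = [[-5, 4], [-1, 1]].
Modal coordinates z(0) = V^{-1} x(0): (-5)·(-3) + 4·(-1) = 11; (-1)·(-3) + 1·(-1) = 2; so z(0) = [11, 2]^T.
x_2(t) = Σ_i (v_i)_2 · z_i(0) · e^{λ_i t} (row 2 of V times the modal terms).
x_2(2.0) = (-1)·11·e^{-4·2.0} + 5·2·e^{-1·2.0} = (-11)·0.000335 + 10·0.135335 = 1.3497.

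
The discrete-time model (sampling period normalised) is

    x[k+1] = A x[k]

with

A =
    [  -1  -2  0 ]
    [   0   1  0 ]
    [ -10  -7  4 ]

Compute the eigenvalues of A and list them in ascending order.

det(zI - A) = z^3 - (tr A)z^2 + (M11 + M22 + M33)z - det A, where Mii is the 2×2 principal minor of A obtained by deleting row i and column i.
tr A = (-1) + 1 + 4 = 4; M11 = 1·4 - 0·(-7) = 4 - 0 = 4; M22 = (-1)·4 - 0·(-10) = -4 - 0 = -4; M33 = (-1)·1 - (-2)·0 = -1 - 0 = -1; sum of minors = -1.
det A = (-1)·(1·4 - 0·(-7)) - (-2)·(0·4 - 0·(-10)) + 0·(0·(-7) - 1·(-10)) = (-1)·4 - (-2)·0 + 0·10 = -4.
So p(z) = det(zI - A) = z^3 - 4z^2 - z + 4.
Rational-root test: any integer root divides 4. Testing small divisors, z = -1 works: p(-1) = -1 + (-4) + 1 + 4 = 0, so (z + 1) is a factor.
Dividing, p(z) = (z + 1)(z^2 - 5z + 4).
Factor z^2 - 5z + 4: two numbers with sum 5 and product 4 are 4 and 1, so z^2 - 5z + 4 = (z - 4)(z - 1).
Hence p(z) = (z - 4) (z - 1) (z + 1), with roots -1, 1, 4.

-1, 1, 4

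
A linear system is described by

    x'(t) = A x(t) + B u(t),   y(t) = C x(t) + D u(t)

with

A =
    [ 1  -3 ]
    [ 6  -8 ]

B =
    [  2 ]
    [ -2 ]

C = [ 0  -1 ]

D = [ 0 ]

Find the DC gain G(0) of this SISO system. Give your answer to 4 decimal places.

-1.4000

G(0) = C(-A)^{-1}B + D = -C A^{-1} B + D.
det A = 10, so A^{-1} = (1/10)·adj(A) = [[-4/5, 3/10], [-3/5, 1/10]]
A^{-1} B = [-11/5, -7/5]^T
C A^{-1} B = 7/5
G(0) = D - C A^{-1} B = 0 - (7/5) = -7/5 ≈ -1.4000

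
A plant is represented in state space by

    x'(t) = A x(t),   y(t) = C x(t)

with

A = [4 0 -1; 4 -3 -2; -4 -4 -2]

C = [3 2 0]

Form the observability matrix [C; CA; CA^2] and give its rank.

CA = [[20, -6, -7]]
CA^2 = [[84, 46, 6]]
Observability matrix O = [C; CA; CA^2] = [[3, 2, 0], [20, -6, -7], [84, 46, 6]]
det(O) = 3·((-6)·6 - (-7)·46) - 2·(20·6 - (-7)·84) + 0·(20·46 - (-6)·84) = 3·286 - 2·708 + 0·1424 = -558 ≠ 0, so rank(O) = 3.
rank(O) = 3 = n, so the pair (A, C) is completely observable.

3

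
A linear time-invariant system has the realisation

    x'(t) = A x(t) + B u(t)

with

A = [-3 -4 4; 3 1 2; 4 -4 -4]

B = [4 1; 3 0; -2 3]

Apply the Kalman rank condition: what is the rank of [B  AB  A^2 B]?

3

AB = [[-32, 9], [11, 9], [12, -8]]
A^2B = [[100, -95], [-61, 20], [-220, 32]]
Controllability matrix C = [B  AB  A^2B] = [[4, 1, -32, 9, 100, -95], [3, 0, 11, 9, -61, 20], [-2, 3, 12, -8, -220, 32]]
Take the 3×3 submatrix of C formed by columns 1, 2, 3: [[4, 1, -32], [3, 0, 11], [-2, 3, 12]]. Its determinant is 4·(0·12 - 11·3) - 1·(3·12 - 11·(-2)) + (-32)·(3·3 - 0·(-2)) = 4·(-33) - 1·58 + (-32)·9 = -478 ≠ 0.
So rank(C) ≥ 3; since C has 3 rows, rank(C) = 3.
rank(C) = 3 = n, so the pair (A, B) is completely controllable.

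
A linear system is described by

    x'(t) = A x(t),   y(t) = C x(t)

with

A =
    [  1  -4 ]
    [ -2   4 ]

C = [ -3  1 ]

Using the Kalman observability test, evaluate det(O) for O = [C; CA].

-43

CA = [[-5, 16]]
Observability matrix O = [C; CA] = [[-3, 1], [-5, 16]]
det(O) = (-3)·16 - 1·(-5) = -48 - (-5) = -43
Since det(O) ≠ 0, rank(O) = 2 and the system is completely observable.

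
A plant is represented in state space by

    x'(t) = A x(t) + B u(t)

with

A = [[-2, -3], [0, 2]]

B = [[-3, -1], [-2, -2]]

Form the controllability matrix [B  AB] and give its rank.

2

AB = [[12, 8], [-4, -4]]
Controllability matrix C = [B  AB] = [[-3, -1, 12, 8], [-2, -2, -4, -4]]
Take the 2×2 submatrix of C formed by columns 1, 2: [[-3, -1], [-2, -2]]. Its determinant is (-3)·(-2) - (-1)·(-2) = 6 - 2 = 4 ≠ 0.
So rank(C) ≥ 2; since C has 2 rows, rank(C) = 2.
rank(C) = 2 = n, so the pair (A, B) is completely controllable.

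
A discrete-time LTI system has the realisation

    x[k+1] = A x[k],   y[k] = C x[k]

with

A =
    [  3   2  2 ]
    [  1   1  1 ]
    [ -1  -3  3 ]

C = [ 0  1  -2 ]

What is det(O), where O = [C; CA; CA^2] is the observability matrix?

27

CA = [[3, 7, -5]]
CA^2 = [[21, 28, -2]]
Observability matrix O = [C; CA; CA^2] = [[0, 1, -2], [3, 7, -5], [21, 28, -2]]
Expanding along the first row, det(O) = 0·(7·(-2) - (-5)·28) - 1·(3·(-2) - (-5)·21) + (-2)·(3·28 - 7·21) = 0·126 - 1·99 + (-2)·(-63) = 27
Since det(O) ≠ 0, rank(O) = 3 and the system is completely observable.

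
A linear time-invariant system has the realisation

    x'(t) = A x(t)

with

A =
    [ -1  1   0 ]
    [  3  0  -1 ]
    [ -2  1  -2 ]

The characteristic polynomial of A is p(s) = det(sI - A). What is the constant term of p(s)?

-7

Expand det(sI - A) for the 3×3 matrix.
p(s) = s^3 + 3s^2 - 7.
(Check: constant term = det(-A) = (-1)^3 det A = -7; coefficient of s^2 = -tr A = 3.)
The constant term is -7.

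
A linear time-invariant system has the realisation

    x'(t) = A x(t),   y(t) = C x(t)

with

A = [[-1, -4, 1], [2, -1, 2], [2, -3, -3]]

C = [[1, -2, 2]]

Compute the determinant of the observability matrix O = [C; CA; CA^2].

CA = [[-1, -8, -9]]
CA^2 = [[-33, 39, 10]]
Observability matrix O = [C; CA; CA^2] = [[1, -2, 2], [-1, -8, -9], [-33, 39, 10]]
Expanding along the first row, det(O) = 1·((-8)·10 - (-9)·39) - (-2)·((-1)·10 - (-9)·(-33)) + 2·((-1)·39 - (-8)·(-33)) = 1·271 - (-2)·(-307) + 2·(-303) = -949
Since det(O) ≠ 0, rank(O) = 3 and the system is completely observable.

-949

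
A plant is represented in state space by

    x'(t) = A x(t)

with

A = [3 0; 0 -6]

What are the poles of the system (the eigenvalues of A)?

det(sI - A) = s^2 - (tr A)s + det A, with tr A = 3 + (-6) = -3 and det A = 3·(-6) - 0·0 = -18 - 0 = -18.
So p(s) = det(sI - A) = s^2 + 3s - 18.
Factor s^2 + 3s - 18: two numbers with sum -3 and product -18 are 3 and -6, so s^2 + 3s - 18 = (s - 3)(s + 6).
Hence p(s) = (s - 3) (s + 6), with roots -6, 3.
At least one eigenvalue has non-negative real part, so the system is not asymptotically stable.

-6, 3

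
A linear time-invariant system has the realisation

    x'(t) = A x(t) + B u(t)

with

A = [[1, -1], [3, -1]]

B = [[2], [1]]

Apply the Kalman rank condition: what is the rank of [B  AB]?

AB = [[1], [5]]
Controllability matrix C = [B  AB] = [[2, 1], [1, 5]]
det(C) = 2·5 - 1·1 = 10 - 1 = 9 ≠ 0, so rank(C) = 2.
rank(C) = 2 = n, so the pair (A, B) is completely controllable.

2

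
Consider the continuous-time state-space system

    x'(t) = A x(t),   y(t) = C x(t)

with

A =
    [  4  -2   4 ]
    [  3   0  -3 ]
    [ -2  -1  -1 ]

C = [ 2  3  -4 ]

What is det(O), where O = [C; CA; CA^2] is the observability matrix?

CA = [[25, 0, 3]]
CA^2 = [[94, -53, 97]]
Observability matrix O = [C; CA; CA^2] = [[2, 3, -4], [25, 0, 3], [94, -53, 97]]
Expanding along the first row, det(O) = 2·(0·97 - 3·(-53)) - 3·(25·97 - 3·94) + (-4)·(25·(-53) - 0·94) = 2·159 - 3·2143 + (-4)·(-1325) = -811
Since det(O) ≠ 0, rank(O) = 3 and the system is completely observable.

-811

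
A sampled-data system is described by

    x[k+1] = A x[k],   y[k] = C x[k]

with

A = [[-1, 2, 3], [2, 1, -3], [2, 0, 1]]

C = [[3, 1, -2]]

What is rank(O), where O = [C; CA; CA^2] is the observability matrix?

3

CA = [[-5, 7, 4]]
CA^2 = [[27, -3, -32]]
Observability matrix O = [C; CA; CA^2] = [[3, 1, -2], [-5, 7, 4], [27, -3, -32]]
det(O) = 3·(7·(-32) - 4·(-3)) - 1·((-5)·(-32) - 4·27) + (-2)·((-5)·(-3) - 7·27) = 3·(-212) - 1·52 + (-2)·(-174) = -340 ≠ 0, so rank(O) = 3.
rank(O) = 3 = n, so the pair (A, C) is completely observable.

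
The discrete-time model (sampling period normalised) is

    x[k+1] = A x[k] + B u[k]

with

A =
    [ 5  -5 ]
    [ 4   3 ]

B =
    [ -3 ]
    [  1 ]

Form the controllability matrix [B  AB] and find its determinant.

AB = [[-20], [-9]]
Controllability matrix C = [B  AB] = [[-3, -20], [1, -9]]
det(C) = (-3)·(-9) - (-20)·1 = 27 - (-20) = 47
Since det(C) ≠ 0, rank(C) = 2 and the system is completely controllable.

47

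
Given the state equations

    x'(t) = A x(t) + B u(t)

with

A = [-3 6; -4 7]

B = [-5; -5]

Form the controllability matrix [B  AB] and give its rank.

AB = [[-15], [-15]]
Controllability matrix C = [B  AB] = [[-5, -15], [-5, -15]]
Every column of C is a scalar multiple of column 1 = [-5, -5] (multipliers 1, 3), so the columns span a one-dimensional space.
C ≠ 0, hence rank(C) = 1.
rank(C) = 1 < n = 2, so the pair (A, B) is not completely controllable.

1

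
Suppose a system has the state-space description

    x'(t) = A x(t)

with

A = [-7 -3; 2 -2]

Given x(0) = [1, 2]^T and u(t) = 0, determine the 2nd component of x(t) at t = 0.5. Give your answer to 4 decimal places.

det(sI - A) = s^2 - (tr A)s + det A, with tr A = (-7) + (-2) = -9 and det A = (-7)·(-2) - (-3)·2 = 14 - (-6) = 20.
So p(s) = det(sI - A) = s^2 + 9s + 20.
Factor s^2 + 9s + 20: two numbers with sum -9 and product 20 are -4 and -5, so s^2 + 9s + 20 = (s + 4)(s + 5).
Hence p(s) = (s + 4) (s + 5), with roots -5, -4.
The eigenvalues -5, -4 are distinct and real, so A is diagonalisable and x(t) = e^{At} x(0) = V diag(e^{λ_i t}) V^{-1} x(0), where the columns of V are the eigenvectors.
λ = -5: A - (-5)I = [[-2, -3], [2, 3]]. Row 1 gives (-2)·v1 + (-3)·v2 = 0, so take v_1 = [3, -2]^T.
λ = -4: A - (-4)I = [[-3, -3], [2, 2]]. Row 1 gives (-3)·v1 + (-3)·v2 = 0, so take v_2 = [1, -1]^T.
V = [v_1 v_2] = [[3, 1], [-2, -1]] has det V = -1, so V^{-1} = adj(V)/det V = [[1, 1], [-2, -3]].
Modal coordinates z(0) = V^{-1} x(0): 1·1 + 1·2 = 3; (-2)·1 + (-3)·2 = -8; so z(0) = [3, -8]^T.
x_2(t) = Σ_i (v_i)_2 · z_i(0) · e^{λ_i t} (row 2 of V times the modal terms).
x_2(0.5) = (-2)·3·e^{-5·0.5} + (-1)·(-8)·e^{-4·0.5} = (-6)·0.082085 + 8·0.135335 = 0.5902.

0.5902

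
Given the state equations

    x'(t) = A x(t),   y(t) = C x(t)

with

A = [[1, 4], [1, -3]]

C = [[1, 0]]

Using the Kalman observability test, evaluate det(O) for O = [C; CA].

CA = [[1, 4]]
Observability matrix O = [C; CA] = [[1, 0], [1, 4]]
det(O) = 1·4 - 0·1 = 4 - 0 = 4
Since det(O) ≠ 0, rank(O) = 2 and the system is completely observable.

4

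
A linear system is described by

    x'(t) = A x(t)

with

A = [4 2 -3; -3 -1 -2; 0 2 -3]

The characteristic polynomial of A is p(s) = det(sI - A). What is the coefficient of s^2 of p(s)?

Expand det(sI - A) for the 3×3 matrix.
p(s) = s^3 - 3s - 28.
(Check: constant term = det(-A) = (-1)^3 det A = -28; coefficient of s^2 = -tr A = 0.)
The coefficient of s^2 is 0.

0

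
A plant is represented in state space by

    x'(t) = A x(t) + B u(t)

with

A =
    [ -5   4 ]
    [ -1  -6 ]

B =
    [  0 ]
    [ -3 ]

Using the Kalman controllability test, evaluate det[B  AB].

-36

AB = [[-12], [18]]
Controllability matrix C = [B  AB] = [[0, -12], [-3, 18]]
det(C) = 0·18 - (-12)·(-3) = 0 - 36 = -36
Since det(C) ≠ 0, rank(C) = 2 and the system is completely controllable.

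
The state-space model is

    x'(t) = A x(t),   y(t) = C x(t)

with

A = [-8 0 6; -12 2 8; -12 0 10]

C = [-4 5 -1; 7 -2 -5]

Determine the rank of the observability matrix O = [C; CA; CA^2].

CA = [[-16, 10, 6], [28, -4, -24]]
CA^2 = [[-64, 20, 44], [112, -8, -104]]
Observability matrix O = [C; CA; CA^2] = [[-4, 5, -1], [7, -2, -5], [-16, 10, 6], [28, -4, -24], [-64, 20, 44], [112, -8, -104]]
The columns c1, c2, c3 of O are linearly dependent: c1 + c2 + c3 = 0 (check each entry), so rank(O) ≤ 2.
The 2×2 minor from rows 1, 2, columns 1, 2 is (-4)·(-2) - 5·7 = 8 - 35 = -27 ≠ 0, so rank(O) = 2.
rank(O) = 2 < n = 3, so the pair (A, C) is not completely observable.

2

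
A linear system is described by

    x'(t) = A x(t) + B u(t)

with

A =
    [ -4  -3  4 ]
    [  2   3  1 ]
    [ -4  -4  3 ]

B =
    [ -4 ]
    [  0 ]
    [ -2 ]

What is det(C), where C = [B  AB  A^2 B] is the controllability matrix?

664

AB = [[8], [-10], [10]]
A^2B = [[38], [-4], [38]]
Controllability matrix C = [B  AB  A^2B] = [[-4, 8, 38], [0, -10, -4], [-2, 10, 38]]
Expanding along the first row, det(C) = (-4)·((-10)·38 - (-4)·10) - 8·(0·38 - (-4)·(-2)) + 38·(0·10 - (-10)·(-2)) = (-4)·(-340) - 8·(-8) + 38·(-20) = 664
Since det(C) ≠ 0, rank(C) = 3 and the system is completely controllable.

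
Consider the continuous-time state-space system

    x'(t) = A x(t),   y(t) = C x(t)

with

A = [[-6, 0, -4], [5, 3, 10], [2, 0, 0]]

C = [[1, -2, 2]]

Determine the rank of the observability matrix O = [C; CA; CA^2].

CA = [[-12, -6, -24]]
CA^2 = [[-6, -18, -12]]
Observability matrix O = [C; CA; CA^2] = [[1, -2, 2], [-12, -6, -24], [-6, -18, -12]]
The columns c1, c2, c3 of O are linearly dependent: -2·c1 + c3 = 0 (check each entry), so rank(O) ≤ 2.
The 2×2 minor from rows 1, 2, columns 1, 2 is 1·(-6) - (-2)·(-12) = -6 - 24 = -30 ≠ 0, so rank(O) = 2.
rank(O) = 2 < n = 3, so the pair (A, C) is not completely observable.

2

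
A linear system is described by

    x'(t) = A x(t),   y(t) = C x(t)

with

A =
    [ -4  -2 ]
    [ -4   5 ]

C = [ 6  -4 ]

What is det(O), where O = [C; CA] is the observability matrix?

-224

CA = [[-8, -32]]
Observability matrix O = [C; CA] = [[6, -4], [-8, -32]]
det(O) = 6·(-32) - (-4)·(-8) = -192 - 32 = -224
Since det(O) ≠ 0, rank(O) = 2 and the system is completely observable.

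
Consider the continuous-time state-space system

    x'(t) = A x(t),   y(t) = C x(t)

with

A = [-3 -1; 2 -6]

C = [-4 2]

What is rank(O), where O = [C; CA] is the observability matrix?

1

CA = [[16, -8]]
Observability matrix O = [C; CA] = [[-4, 2], [16, -8]]
Every row of O is a scalar multiple of row 1 = [-4, 2] (multipliers 1, -4), so the rows span a one-dimensional space.
O ≠ 0, hence rank(O) = 1.
rank(O) = 1 < n = 2, so the pair (A, C) is not completely observable.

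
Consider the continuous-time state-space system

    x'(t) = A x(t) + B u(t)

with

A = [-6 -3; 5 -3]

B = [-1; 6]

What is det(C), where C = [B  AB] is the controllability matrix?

AB = [[-12], [-23]]
Controllability matrix C = [B  AB] = [[-1, -12], [6, -23]]
det(C) = (-1)·(-23) - (-12)·6 = 23 - (-72) = 95
Since det(C) ≠ 0, rank(C) = 2 and the system is completely controllable.

95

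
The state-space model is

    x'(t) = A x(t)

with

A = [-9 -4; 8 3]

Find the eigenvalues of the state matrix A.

det(sI - A) = s^2 - (tr A)s + det A, with tr A = (-9) + 3 = -6 and det A = (-9)·3 - (-4)·8 = -27 - (-32) = 5.
So p(s) = det(sI - A) = s^2 + 6s + 5.
Factor s^2 + 6s + 5: two numbers with sum -6 and product 5 are -1 and -5, so s^2 + 6s + 5 = (s + 1)(s + 5).
Hence p(s) = (s + 1) (s + 5), with roots -5, -1.
All eigenvalues have negative real part, so the system is asymptotically stable.

-5, -1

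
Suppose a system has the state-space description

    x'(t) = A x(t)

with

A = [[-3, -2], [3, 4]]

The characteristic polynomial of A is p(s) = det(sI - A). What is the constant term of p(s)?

-6

For a 2×2 matrix, det(sI - A) = s^2 - (tr A)s + det A.
tr A = 1, det A = -6.
So p(s) = s^2 - s - 6.
The constant term is -6.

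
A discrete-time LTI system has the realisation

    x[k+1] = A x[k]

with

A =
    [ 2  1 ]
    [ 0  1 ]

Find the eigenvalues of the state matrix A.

1, 2

det(zI - A) = z^2 - (tr A)z + det A, with tr A = 2 + 1 = 3 and det A = 2·1 - 1·0 = 2 - 0 = 2.
So p(z) = det(zI - A) = z^2 - 3z + 2.
Factor z^2 - 3z + 2: two numbers with sum 3 and product 2 are 2 and 1, so z^2 - 3z + 2 = (z - 2)(z - 1).
Hence p(z) = (z - 2) (z - 1), with roots 1, 2.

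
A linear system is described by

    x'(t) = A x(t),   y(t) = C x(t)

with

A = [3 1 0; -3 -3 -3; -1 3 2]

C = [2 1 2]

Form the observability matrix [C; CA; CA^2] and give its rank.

CA = [[1, 5, 1]]
CA^2 = [[-13, -11, -13]]
Observability matrix O = [C; CA; CA^2] = [[2, 1, 2], [1, 5, 1], [-13, -11, -13]]
The columns c1, c2, c3 of O are linearly dependent: -c1 + c3 = 0 (check each entry), so rank(O) ≤ 2.
The 2×2 minor from rows 1, 2, columns 1, 2 is 2·5 - 1·1 = 10 - 1 = 9 ≠ 0, so rank(O) = 2.
rank(O) = 2 < n = 3, so the pair (A, C) is not completely observable.

2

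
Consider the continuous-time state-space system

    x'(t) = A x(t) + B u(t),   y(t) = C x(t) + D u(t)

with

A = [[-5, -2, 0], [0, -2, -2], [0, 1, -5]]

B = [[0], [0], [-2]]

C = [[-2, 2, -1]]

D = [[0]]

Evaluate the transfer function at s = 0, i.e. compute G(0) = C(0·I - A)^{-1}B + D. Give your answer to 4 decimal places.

G(0) = C(-A)^{-1}B + D = -C A^{-1} B + D.
det A = -60, so A^{-1} = (1/-60)·adj(A) = [[-1/5, 1/6, -1/15], [0, -5/12, 1/6], [0, -1/12, -1/6]]
A^{-1} B = [2/15, -1/3, 1/3]^T
C A^{-1} B = -19/15
G(0) = D - C A^{-1} B = 0 - (-19/15) = 19/15 ≈ 1.2667

1.2667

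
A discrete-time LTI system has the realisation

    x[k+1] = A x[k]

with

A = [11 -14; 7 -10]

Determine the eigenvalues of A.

-3, 4

det(zI - A) = z^2 - (tr A)z + det A, with tr A = 11 + (-10) = 1 and det A = 11·(-10) - (-14)·7 = -110 - (-98) = -12.
So p(z) = det(zI - A) = z^2 - z - 12.
Factor z^2 - z - 12: two numbers with sum 1 and product -12 are 4 and -3, so z^2 - z - 12 = (z - 4)(z + 3).
Hence p(z) = (z - 4) (z + 3), with roots -3, 4.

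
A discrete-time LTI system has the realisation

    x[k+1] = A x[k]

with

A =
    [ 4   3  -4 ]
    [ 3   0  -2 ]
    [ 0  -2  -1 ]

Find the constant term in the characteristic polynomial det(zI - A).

-17

Expand det(zI - A) for the 3×3 matrix.
p(z) = z^3 - 3z^2 - 17z - 17.
(Check: constant term = det(-A) = (-1)^3 det A = -17; coefficient of z^2 = -tr A = -3.)
The constant term is -17.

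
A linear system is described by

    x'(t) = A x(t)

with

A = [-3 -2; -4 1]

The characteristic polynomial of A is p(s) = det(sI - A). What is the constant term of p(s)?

-11

For a 2×2 matrix, det(sI - A) = s^2 - (tr A)s + det A.
tr A = -2, det A = -11.
So p(s) = s^2 + 2s - 11.
The constant term is -11.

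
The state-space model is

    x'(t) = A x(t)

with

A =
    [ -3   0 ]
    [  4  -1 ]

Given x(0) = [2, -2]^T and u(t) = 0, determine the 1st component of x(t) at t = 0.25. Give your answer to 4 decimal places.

det(sI - A) = s^2 - (tr A)s + det A, with tr A = (-3) + (-1) = -4 and det A = (-3)·(-1) - 0·4 = 3 - 0 = 3.
So p(s) = det(sI - A) = s^2 + 4s + 3.
Factor s^2 + 4s + 3: two numbers with sum -4 and product 3 are -1 and -3, so s^2 + 4s + 3 = (s + 1)(s + 3).
Hence p(s) = (s + 1) (s + 3), with roots -3, -1.
The eigenvalues -3, -1 are distinct and real, so A is diagonalisable and x(t) = e^{At} x(0) = V diag(e^{λ_i t}) V^{-1} x(0), where the columns of V are the eigenvectors.
λ = -3: A - (-3)I = [[0, 0], [4, 2]]. Row 2 gives 4·v1 + 2·v2 = 0, so take v_1 = [1, -2]^T.
λ = -1: A - (-1)I = [[-2, 0], [4, 0]]. Row 1 gives (-2)·v1 + 0·v2 = 0, so take v_2 = [0, 1]^T.
V = [v_1 v_2] = [[1, 0], [-2, 1]] has det V = 1, so V^{-1} = adj(V)/det V = [[1, 0], [2, 1]].
Modal coordinates z(0) = V^{-1} x(0): 1·2 + 0·(-2) = 2; 2·2 + 1·(-2) = 2; so z(0) = [2, 2]^T.
x_1(t) = Σ_i (v_i)_1 · z_i(0) · e^{λ_i t} (row 1 of V times the modal terms).
x_1(0.25) = 1·2·e^{-3·0.25} + 0·2·e^{-1·0.25} = 2·0.472367 + 0·0.778801 = 0.9447.

0.9447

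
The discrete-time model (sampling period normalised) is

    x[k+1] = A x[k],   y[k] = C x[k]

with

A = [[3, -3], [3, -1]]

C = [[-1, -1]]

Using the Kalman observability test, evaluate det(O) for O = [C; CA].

CA = [[-6, 4]]
Observability matrix O = [C; CA] = [[-1, -1], [-6, 4]]
det(O) = (-1)·4 - (-1)·(-6) = -4 - 6 = -10
Since det(O) ≠ 0, rank(O) = 2 and the system is completely observable.

-10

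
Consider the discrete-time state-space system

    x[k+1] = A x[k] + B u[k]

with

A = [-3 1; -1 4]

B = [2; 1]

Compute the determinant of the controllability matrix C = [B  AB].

AB = [[-5], [2]]
Controllability matrix C = [B  AB] = [[2, -5], [1, 2]]
det(C) = 2·2 - (-5)·1 = 4 - (-5) = 9
Since det(C) ≠ 0, rank(C) = 2 and the system is completely controllable.

9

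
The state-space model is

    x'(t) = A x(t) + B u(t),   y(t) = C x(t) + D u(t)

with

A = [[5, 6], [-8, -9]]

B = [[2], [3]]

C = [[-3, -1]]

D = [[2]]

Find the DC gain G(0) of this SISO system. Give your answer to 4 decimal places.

-23.6667

G(0) = C(-A)^{-1}B + D = -C A^{-1} B + D.
det A = 3, so A^{-1} = (1/3)·adj(A) = [[-3, -2], [8/3, 5/3]]
A^{-1} B = [-12, 31/3]^T
C A^{-1} B = 77/3
G(0) = D - C A^{-1} B = 2 - (77/3) = -71/3 ≈ -23.6667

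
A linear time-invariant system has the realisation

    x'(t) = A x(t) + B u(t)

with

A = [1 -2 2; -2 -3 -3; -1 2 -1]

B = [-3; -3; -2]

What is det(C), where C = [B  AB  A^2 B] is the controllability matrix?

-4871

AB = [[-1], [21], [-1]]
A^2B = [[-45], [-58], [44]]
Controllability matrix C = [B  AB  A^2B] = [[-3, -1, -45], [-3, 21, -58], [-2, -1, 44]]
Expanding along the first row, det(C) = (-3)·(21·44 - (-58)·(-1)) - (-1)·((-3)·44 - (-58)·(-2)) + (-45)·((-3)·(-1) - 21·(-2)) = (-3)·866 - (-1)·(-248) + (-45)·45 = -4871
Since det(C) ≠ 0, rank(C) = 3 and the system is completely controllable.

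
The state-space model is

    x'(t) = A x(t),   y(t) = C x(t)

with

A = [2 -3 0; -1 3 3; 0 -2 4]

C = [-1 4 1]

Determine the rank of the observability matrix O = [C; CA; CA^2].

CA = [[-6, 13, 16]]
CA^2 = [[-25, 25, 103]]
Observability matrix O = [C; CA; CA^2] = [[-1, 4, 1], [-6, 13, 16], [-25, 25, 103]]
det(O) = (-1)·(13·103 - 16·25) - 4·((-6)·103 - 16·(-25)) + 1·((-6)·25 - 13·(-25)) = (-1)·939 - 4·(-218) + 1·175 = 108 ≠ 0, so rank(O) = 3.
rank(O) = 3 = n, so the pair (A, C) is completely observable.

3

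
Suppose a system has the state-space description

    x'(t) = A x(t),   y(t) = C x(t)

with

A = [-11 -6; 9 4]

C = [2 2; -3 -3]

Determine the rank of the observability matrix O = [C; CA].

CA = [[-4, -4], [6, 6]]
Observability matrix O = [C; CA] = [[2, 2], [-3, -3], [-4, -4], [6, 6]]
Every row of O is a scalar multiple of row 1 = [2, 2] (multipliers 1, -3/2, -2, 3), so the rows span a one-dimensional space.
O ≠ 0, hence rank(O) = 1.
rank(O) = 1 < n = 2, so the pair (A, C) is not completely observable.

1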